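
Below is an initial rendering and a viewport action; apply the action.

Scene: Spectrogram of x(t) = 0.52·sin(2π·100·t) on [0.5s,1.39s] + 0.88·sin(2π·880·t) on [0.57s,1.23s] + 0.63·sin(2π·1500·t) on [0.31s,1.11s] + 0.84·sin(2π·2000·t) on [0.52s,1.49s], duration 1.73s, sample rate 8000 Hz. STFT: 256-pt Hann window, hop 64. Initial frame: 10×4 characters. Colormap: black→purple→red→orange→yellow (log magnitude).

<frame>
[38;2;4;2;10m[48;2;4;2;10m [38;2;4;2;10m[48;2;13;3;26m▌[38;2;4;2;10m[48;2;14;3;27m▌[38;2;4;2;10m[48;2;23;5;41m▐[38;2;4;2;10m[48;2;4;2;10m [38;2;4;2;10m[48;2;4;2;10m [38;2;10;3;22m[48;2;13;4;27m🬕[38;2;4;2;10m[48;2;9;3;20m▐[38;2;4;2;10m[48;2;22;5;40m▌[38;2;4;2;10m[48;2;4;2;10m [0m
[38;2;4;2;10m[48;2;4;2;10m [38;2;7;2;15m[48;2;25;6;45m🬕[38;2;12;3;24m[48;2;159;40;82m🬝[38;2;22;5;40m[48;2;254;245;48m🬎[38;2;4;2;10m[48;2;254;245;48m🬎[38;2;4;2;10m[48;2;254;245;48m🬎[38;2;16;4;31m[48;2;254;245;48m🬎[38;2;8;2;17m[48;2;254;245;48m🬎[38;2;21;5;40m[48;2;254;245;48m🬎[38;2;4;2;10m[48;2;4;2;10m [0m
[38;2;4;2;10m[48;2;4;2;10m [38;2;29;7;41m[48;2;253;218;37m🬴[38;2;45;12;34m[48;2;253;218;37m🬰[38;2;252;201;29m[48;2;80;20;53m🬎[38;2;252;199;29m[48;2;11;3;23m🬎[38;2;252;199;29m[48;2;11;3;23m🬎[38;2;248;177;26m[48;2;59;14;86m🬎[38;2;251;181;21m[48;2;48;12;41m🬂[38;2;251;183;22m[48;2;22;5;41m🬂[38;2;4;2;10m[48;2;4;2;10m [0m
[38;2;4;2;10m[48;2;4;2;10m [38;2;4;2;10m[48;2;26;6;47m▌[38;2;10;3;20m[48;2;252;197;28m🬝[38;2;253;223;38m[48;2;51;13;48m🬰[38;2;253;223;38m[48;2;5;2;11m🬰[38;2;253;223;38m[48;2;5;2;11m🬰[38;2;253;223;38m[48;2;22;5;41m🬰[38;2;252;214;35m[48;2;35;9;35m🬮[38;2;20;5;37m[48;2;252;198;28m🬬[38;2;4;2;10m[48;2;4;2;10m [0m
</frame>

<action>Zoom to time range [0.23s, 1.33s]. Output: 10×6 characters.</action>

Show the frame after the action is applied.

<frame>
[38;2;4;2;10m[48;2;13;3;25m▌[38;2;4;2;10m[48;2;4;2;10m [38;2;4;2;10m[48;2;20;5;38m▌[38;2;4;2;10m[48;2;9;3;18m▐[38;2;4;2;10m[48;2;4;2;10m [38;2;4;2;10m[48;2;4;2;10m [38;2;4;2;10m[48;2;4;2;10m [38;2;4;2;10m[48;2;4;2;10m [38;2;4;2;10m[48;2;13;3;25m▐[38;2;4;2;10m[48;2;9;3;19m▐[0m
[38;2;4;2;10m[48;2;15;4;29m▌[38;2;4;2;10m[48;2;4;2;10m [38;2;4;2;10m[48;2;26;6;48m▌[38;2;4;2;10m[48;2;10;3;20m▐[38;2;4;2;10m[48;2;4;2;10m [38;2;4;2;10m[48;2;4;2;10m [38;2;4;2;10m[48;2;4;2;10m [38;2;4;2;10m[48;2;4;2;10m [38;2;4;2;10m[48;2;15;4;29m▐[38;2;4;2;10m[48;2;11;3;22m▐[0m
[38;2;4;2;10m[48;2;24;6;44m▌[38;2;4;2;10m[48;2;4;2;10m [38;2;23;6;38m[48;2;254;245;48m🬝[38;2;8;2;17m[48;2;254;245;48m🬎[38;2;4;2;10m[48;2;254;245;48m🬎[38;2;4;2;10m[48;2;254;245;48m🬎[38;2;4;2;10m[48;2;254;245;48m🬎[38;2;4;2;10m[48;2;254;245;48m🬎[38;2;12;3;24m[48;2;254;245;48m🬎[38;2;9;2;18m[48;2;254;245;48m🬎[0m
[38;2;14;4;27m[48;2;232;146;50m🬕[38;2;5;2;12m[48;2;253;218;37m🬎[38;2;26;6;38m[48;2;252;208;32m🬌[38;2;15;4;29m[48;2;252;199;29m🬋[38;2;6;2;14m[48;2;252;199;29m🬋[38;2;6;2;14m[48;2;252;199;29m🬋[38;2;6;2;14m[48;2;252;199;29m🬋[38;2;6;2;14m[48;2;252;199;29m🬋[38;2;4;2;10m[48;2;241;163;35m🬦[38;2;251;180;21m[48;2;17;4;33m🬂[0m
[38;2;10;3;21m[48;2;57;13;77m🬲[38;2;4;2;10m[48;2;4;2;10m [38;2;7;2;16m[48;2;26;6;48m▌[38;2;28;7;50m[48;2;253;226;40m🬂[38;2;5;2;11m[48;2;253;226;40m🬂[38;2;4;2;11m[48;2;253;226;40m🬂[38;2;5;2;11m[48;2;253;226;40m🬂[38;2;4;2;11m[48;2;253;226;40m🬂[38;2;41;10;49m[48;2;253;227;40m🬂[38;2;20;5;29m[48;2;253;227;40m🬨[0m
[38;2;4;2;10m[48;2;23;5;43m▌[38;2;4;2;10m[48;2;4;2;10m [38;2;25;5;45m[48;2;251;177;20m🬎[38;2;35;8;48m[48;2;252;198;28m🬎[38;2;6;2;13m[48;2;252;198;28m🬎[38;2;6;2;13m[48;2;252;198;28m🬎[38;2;6;2;13m[48;2;252;198;28m🬎[38;2;6;2;13m[48;2;252;198;28m🬎[38;2;15;4;29m[48;2;252;198;28m🬎[38;2;40;10;49m[48;2;252;198;28m🬎[0m
</frame>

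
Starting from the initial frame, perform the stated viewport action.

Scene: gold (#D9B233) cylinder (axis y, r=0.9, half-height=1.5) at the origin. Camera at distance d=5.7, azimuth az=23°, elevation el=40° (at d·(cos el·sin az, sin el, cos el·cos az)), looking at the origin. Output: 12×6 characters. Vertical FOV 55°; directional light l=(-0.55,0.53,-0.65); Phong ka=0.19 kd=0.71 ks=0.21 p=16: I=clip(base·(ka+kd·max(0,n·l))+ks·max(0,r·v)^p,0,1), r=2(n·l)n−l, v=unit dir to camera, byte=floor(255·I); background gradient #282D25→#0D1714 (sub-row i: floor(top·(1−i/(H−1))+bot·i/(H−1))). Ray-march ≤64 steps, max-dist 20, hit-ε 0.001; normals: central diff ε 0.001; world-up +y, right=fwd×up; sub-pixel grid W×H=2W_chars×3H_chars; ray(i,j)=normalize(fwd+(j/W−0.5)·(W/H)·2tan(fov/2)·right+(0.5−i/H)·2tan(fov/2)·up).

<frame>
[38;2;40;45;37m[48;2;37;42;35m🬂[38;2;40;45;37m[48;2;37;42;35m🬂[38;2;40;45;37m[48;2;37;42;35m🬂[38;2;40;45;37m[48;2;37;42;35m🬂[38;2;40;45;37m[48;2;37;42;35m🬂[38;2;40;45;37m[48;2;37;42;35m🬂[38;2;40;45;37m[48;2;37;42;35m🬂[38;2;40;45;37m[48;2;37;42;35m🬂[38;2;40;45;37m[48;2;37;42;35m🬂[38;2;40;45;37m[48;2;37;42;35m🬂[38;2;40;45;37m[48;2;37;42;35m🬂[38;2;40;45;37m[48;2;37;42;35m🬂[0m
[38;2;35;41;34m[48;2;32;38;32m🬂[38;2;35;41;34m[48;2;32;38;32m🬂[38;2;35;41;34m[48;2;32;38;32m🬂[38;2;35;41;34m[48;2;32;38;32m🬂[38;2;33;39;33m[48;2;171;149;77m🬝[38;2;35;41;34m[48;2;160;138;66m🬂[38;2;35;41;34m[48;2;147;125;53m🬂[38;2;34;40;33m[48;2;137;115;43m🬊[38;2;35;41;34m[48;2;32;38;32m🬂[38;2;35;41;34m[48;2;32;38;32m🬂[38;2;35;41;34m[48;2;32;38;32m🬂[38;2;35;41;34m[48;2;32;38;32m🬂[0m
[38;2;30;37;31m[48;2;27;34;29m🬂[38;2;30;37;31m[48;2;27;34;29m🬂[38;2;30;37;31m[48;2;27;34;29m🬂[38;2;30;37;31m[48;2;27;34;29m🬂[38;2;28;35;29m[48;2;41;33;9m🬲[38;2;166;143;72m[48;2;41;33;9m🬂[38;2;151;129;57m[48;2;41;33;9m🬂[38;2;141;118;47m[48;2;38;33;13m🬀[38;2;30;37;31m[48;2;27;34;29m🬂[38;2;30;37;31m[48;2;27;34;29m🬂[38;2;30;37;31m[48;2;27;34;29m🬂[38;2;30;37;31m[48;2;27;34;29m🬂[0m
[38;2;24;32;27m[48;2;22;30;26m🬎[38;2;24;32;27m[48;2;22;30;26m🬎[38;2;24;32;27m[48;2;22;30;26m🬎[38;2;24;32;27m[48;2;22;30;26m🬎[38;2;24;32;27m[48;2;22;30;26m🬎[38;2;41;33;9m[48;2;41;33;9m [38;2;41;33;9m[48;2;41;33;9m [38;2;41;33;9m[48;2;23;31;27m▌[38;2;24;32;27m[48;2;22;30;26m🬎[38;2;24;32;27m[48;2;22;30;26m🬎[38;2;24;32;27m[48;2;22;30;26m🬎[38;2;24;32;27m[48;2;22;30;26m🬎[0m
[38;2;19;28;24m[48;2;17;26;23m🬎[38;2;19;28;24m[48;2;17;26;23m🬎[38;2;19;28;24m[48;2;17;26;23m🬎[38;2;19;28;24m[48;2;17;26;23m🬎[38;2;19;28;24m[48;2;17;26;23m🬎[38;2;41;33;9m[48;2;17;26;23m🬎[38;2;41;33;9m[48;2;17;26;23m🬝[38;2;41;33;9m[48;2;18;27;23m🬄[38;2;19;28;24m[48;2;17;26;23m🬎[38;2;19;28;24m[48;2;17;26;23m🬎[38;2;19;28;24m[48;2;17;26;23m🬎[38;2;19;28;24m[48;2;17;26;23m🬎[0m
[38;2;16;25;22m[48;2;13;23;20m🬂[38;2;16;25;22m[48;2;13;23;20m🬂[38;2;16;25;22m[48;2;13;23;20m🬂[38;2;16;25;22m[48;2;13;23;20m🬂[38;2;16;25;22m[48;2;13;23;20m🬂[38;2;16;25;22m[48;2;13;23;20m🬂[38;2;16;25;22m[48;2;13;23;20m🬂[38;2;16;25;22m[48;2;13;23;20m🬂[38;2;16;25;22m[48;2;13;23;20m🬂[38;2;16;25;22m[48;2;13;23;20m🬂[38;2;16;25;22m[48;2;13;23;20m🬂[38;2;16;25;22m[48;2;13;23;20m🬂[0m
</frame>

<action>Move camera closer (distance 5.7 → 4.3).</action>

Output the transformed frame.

<frame>
[38;2;40;45;37m[48;2;37;42;35m🬂[38;2;40;45;37m[48;2;37;42;35m🬂[38;2;40;45;37m[48;2;37;42;35m🬂[38;2;40;45;37m[48;2;37;42;35m🬂[38;2;38;43;36m[48;2;153;131;59m🬝[38;2;39;44;36m[48;2;148;126;54m🬎[38;2;39;44;36m[48;2;139;117;45m🬎[38;2;39;44;36m[48;2;131;109;37m🬎[38;2;40;45;37m[48;2;37;42;35m🬂[38;2;40;45;37m[48;2;37;42;35m🬂[38;2;40;45;37m[48;2;37;42;35m🬂[38;2;40;45;37m[48;2;37;42;35m🬂[0m
[38;2;35;41;34m[48;2;32;38;32m🬂[38;2;35;41;34m[48;2;32;38;32m🬂[38;2;35;41;34m[48;2;32;38;32m🬂[38;2;35;41;34m[48;2;32;38;32m🬂[38;2;163;141;69m[48;2;41;33;9m🬎[38;2;154;132;60m[48;2;162;140;68m🬊[38;2;143;121;49m[48;2;151;129;57m🬨[38;2;135;113;41m[48;2;41;33;9m🬝[38;2;128;106;34m[48;2;35;37;26m🬄[38;2;35;41;34m[48;2;32;38;32m🬂[38;2;35;41;34m[48;2;32;38;32m🬂[38;2;35;41;34m[48;2;32;38;32m🬂[0m
[38;2;30;37;31m[48;2;27;34;29m🬂[38;2;30;37;31m[48;2;27;34;29m🬂[38;2;30;37;31m[48;2;27;34;29m🬂[38;2;30;37;31m[48;2;27;34;29m🬂[38;2;41;33;9m[48;2;27;34;29m🬬[38;2;41;33;9m[48;2;41;33;9m [38;2;41;33;9m[48;2;41;33;9m [38;2;41;33;9m[48;2;41;33;9m [38;2;41;33;9m[48;2;28;35;29m🬄[38;2;30;37;31m[48;2;27;34;29m🬂[38;2;30;37;31m[48;2;27;34;29m🬂[38;2;30;37;31m[48;2;27;34;29m🬂[0m
[38;2;24;32;27m[48;2;22;30;26m🬎[38;2;24;32;27m[48;2;22;30;26m🬎[38;2;24;32;27m[48;2;22;30;26m🬎[38;2;24;32;27m[48;2;22;30;26m🬎[38;2;41;33;9m[48;2;23;31;27m▐[38;2;41;33;9m[48;2;41;33;9m [38;2;41;33;9m[48;2;41;33;9m [38;2;41;33;9m[48;2;41;33;9m [38;2;24;32;27m[48;2;22;30;26m🬎[38;2;24;32;27m[48;2;22;30;26m🬎[38;2;24;32;27m[48;2;22;30;26m🬎[38;2;24;32;27m[48;2;22;30;26m🬎[0m
[38;2;19;28;24m[48;2;17;26;23m🬎[38;2;19;28;24m[48;2;17;26;23m🬎[38;2;19;28;24m[48;2;17;26;23m🬎[38;2;19;28;24m[48;2;17;26;23m🬎[38;2;41;33;9m[48;2;18;27;23m🬉[38;2;41;33;9m[48;2;41;33;9m [38;2;41;33;9m[48;2;41;33;9m [38;2;41;33;9m[48;2;17;26;23m🬝[38;2;19;28;24m[48;2;17;26;23m🬎[38;2;19;28;24m[48;2;17;26;23m🬎[38;2;19;28;24m[48;2;17;26;23m🬎[38;2;19;28;24m[48;2;17;26;23m🬎[0m
[38;2;16;25;22m[48;2;13;23;20m🬂[38;2;16;25;22m[48;2;13;23;20m🬂[38;2;16;25;22m[48;2;13;23;20m🬂[38;2;16;25;22m[48;2;13;23;20m🬂[38;2;16;25;22m[48;2;13;23;20m🬂[38;2;41;33;9m[48;2;14;23;20m🬁[38;2;41;33;9m[48;2;13;23;20m🬂[38;2;16;25;22m[48;2;13;23;20m🬂[38;2;16;25;22m[48;2;13;23;20m🬂[38;2;16;25;22m[48;2;13;23;20m🬂[38;2;16;25;22m[48;2;13;23;20m🬂[38;2;16;25;22m[48;2;13;23;20m🬂[0m
</frame>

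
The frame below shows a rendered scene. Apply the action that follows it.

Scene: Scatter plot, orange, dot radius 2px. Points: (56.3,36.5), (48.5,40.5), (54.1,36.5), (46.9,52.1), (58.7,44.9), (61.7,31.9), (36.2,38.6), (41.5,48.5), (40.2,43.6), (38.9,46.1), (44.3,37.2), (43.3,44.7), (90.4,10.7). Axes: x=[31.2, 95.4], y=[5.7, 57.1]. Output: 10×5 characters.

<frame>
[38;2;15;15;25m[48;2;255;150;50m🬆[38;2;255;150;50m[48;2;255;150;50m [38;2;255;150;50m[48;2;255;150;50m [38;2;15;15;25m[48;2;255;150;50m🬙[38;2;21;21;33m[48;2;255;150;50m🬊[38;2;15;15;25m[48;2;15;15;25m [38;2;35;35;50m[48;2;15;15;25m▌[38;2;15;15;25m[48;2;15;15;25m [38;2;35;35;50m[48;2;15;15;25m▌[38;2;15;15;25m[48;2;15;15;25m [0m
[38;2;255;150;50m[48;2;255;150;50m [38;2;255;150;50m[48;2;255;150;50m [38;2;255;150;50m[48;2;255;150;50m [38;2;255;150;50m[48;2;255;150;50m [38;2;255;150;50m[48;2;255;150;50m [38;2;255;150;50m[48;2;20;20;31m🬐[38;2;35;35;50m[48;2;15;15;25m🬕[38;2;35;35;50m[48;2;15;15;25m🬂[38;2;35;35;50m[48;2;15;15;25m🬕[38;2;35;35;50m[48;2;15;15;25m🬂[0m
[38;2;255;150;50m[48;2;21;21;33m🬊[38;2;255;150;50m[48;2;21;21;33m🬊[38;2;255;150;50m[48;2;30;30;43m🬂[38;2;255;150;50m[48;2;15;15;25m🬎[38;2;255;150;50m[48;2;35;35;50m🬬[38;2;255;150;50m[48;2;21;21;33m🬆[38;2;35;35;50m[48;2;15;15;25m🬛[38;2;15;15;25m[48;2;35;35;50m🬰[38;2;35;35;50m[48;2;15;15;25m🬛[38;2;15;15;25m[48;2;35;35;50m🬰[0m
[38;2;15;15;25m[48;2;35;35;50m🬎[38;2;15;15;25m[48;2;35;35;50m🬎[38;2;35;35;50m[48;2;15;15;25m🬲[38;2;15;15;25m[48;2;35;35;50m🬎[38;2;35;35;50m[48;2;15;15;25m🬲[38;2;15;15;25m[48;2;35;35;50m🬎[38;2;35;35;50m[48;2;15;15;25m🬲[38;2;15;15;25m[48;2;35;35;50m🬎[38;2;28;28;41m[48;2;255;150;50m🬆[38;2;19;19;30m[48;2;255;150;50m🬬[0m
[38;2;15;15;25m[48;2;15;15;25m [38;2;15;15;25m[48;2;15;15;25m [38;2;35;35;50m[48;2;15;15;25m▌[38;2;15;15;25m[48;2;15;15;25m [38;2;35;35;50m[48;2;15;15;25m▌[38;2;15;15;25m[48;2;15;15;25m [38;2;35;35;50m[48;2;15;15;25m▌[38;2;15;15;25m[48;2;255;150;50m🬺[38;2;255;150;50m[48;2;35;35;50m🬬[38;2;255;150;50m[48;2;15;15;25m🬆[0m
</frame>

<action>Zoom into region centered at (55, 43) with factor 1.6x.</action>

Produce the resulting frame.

<frame>
[38;2;15;15;25m[48;2;15;15;25m [38;2;15;15;25m[48;2;255;150;50m🬝[38;2;28;28;41m[48;2;255;150;50m🬆[38;2;15;15;25m[48;2;255;150;50m🬬[38;2;35;35;50m[48;2;15;15;25m▌[38;2;15;15;25m[48;2;15;15;25m [38;2;35;35;50m[48;2;15;15;25m▌[38;2;15;15;25m[48;2;15;15;25m [38;2;35;35;50m[48;2;15;15;25m▌[38;2;15;15;25m[48;2;15;15;25m [0m
[38;2;35;35;50m[48;2;255;150;50m🬀[38;2;255;150;50m[48;2;255;150;50m [38;2;255;150;50m[48;2;255;150;50m [38;2;255;150;50m[48;2;15;15;25m🬆[38;2;35;35;50m[48;2;15;15;25m🬕[38;2;28;28;41m[48;2;255;150;50m🬆[38;2;27;27;40m[48;2;255;150;50m🬬[38;2;35;35;50m[48;2;15;15;25m🬂[38;2;35;35;50m[48;2;15;15;25m🬕[38;2;35;35;50m[48;2;15;15;25m🬂[0m
[38;2;255;150;50m[48;2;255;150;50m [38;2;255;150;50m[48;2;255;150;50m [38;2;255;150;50m[48;2;255;150;50m [38;2;255;150;50m[48;2;15;15;25m🬺[38;2;35;35;50m[48;2;255;150;50m🬄[38;2;255;150;50m[48;2;255;150;50m [38;2;255;150;50m[48;2;28;28;41m🬆[38;2;15;15;25m[48;2;35;35;50m🬰[38;2;35;35;50m[48;2;15;15;25m🬛[38;2;15;15;25m[48;2;35;35;50m🬰[0m
[38;2;255;150;50m[48;2;28;28;41m🬆[38;2;255;150;50m[48;2;28;28;41m🬊[38;2;255;150;50m[48;2;35;35;50m🬝[38;2;255;150;50m[48;2;28;28;41m🬆[38;2;255;150;50m[48;2;35;35;50m🬬[38;2;255;150;50m[48;2;255;150;50m [38;2;255;150;50m[48;2;15;15;25m🬺[38;2;19;19;30m[48;2;255;150;50m🬬[38;2;35;35;50m[48;2;15;15;25m🬲[38;2;15;15;25m[48;2;35;35;50m🬎[0m
[38;2;15;15;25m[48;2;15;15;25m [38;2;15;15;25m[48;2;15;15;25m [38;2;35;35;50m[48;2;15;15;25m▌[38;2;15;15;25m[48;2;15;15;25m [38;2;35;35;50m[48;2;15;15;25m▌[38;2;15;15;25m[48;2;255;150;50m🬺[38;2;255;150;50m[48;2;21;21;33m🬆[38;2;15;15;25m[48;2;15;15;25m [38;2;35;35;50m[48;2;15;15;25m▌[38;2;15;15;25m[48;2;15;15;25m [0m
</frame>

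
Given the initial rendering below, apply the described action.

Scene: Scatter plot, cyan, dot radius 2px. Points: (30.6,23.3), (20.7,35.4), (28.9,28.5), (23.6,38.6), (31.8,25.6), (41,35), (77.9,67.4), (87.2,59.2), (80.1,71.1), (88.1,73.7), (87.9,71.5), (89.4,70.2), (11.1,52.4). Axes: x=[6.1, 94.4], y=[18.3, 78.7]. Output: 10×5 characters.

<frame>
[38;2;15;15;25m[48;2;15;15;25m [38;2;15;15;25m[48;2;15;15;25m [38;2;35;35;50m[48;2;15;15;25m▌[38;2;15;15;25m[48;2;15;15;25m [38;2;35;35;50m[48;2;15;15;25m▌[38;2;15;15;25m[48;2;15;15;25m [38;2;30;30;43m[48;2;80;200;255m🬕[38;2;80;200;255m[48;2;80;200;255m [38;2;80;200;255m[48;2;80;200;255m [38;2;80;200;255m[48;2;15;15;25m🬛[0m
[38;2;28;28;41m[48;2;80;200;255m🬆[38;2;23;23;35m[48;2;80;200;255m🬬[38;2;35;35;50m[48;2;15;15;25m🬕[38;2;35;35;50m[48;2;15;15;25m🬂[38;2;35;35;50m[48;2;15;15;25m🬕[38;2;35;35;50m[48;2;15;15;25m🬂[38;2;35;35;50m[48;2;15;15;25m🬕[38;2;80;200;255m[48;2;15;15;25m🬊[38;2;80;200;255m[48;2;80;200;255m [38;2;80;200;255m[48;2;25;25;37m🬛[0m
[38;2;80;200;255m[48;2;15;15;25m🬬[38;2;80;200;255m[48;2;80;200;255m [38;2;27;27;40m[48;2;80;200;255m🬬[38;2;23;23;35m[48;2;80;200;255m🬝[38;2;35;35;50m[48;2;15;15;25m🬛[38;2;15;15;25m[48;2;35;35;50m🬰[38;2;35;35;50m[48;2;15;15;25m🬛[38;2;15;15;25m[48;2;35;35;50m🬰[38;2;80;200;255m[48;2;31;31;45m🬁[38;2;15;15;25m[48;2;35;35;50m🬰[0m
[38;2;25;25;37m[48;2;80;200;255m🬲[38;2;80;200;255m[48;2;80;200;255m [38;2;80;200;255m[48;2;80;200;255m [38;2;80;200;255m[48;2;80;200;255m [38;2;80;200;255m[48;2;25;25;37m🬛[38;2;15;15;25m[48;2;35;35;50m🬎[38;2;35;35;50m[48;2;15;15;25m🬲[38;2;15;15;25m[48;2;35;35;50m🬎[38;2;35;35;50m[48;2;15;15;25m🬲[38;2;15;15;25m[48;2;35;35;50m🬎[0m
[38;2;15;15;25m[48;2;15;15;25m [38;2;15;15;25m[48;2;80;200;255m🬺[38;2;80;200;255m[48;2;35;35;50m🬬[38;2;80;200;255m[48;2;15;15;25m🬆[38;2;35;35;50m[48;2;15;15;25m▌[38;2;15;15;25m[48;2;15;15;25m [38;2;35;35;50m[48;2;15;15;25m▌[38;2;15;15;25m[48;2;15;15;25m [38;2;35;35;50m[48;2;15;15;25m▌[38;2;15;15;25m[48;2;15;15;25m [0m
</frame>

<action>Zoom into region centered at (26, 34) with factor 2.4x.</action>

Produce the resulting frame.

<frame>
[38;2;15;15;25m[48;2;15;15;25m [38;2;15;15;25m[48;2;15;15;25m [38;2;35;35;50m[48;2;15;15;25m▌[38;2;15;15;25m[48;2;15;15;25m [38;2;23;23;35m[48;2;80;200;255m🬬[38;2;15;15;25m[48;2;15;15;25m [38;2;35;35;50m[48;2;15;15;25m▌[38;2;15;15;25m[48;2;15;15;25m [38;2;35;35;50m[48;2;15;15;25m▌[38;2;15;15;25m[48;2;15;15;25m [0m
[38;2;35;35;50m[48;2;15;15;25m🬂[38;2;35;35;50m[48;2;15;15;25m🬂[38;2;31;31;45m[48;2;80;200;255m🬝[38;2;35;35;50m[48;2;80;200;255m🬀[38;2;80;200;255m[48;2;80;200;255m [38;2;80;200;255m[48;2;23;23;35m🬃[38;2;35;35;50m[48;2;15;15;25m🬕[38;2;35;35;50m[48;2;15;15;25m🬂[38;2;35;35;50m[48;2;80;200;255m🬆[38;2;23;23;35m[48;2;80;200;255m🬬[0m
[38;2;15;15;25m[48;2;35;35;50m🬰[38;2;15;15;25m[48;2;35;35;50m🬰[38;2;80;200;255m[48;2;28;28;41m🬊[38;2;80;200;255m[48;2;15;15;25m🬝[38;2;80;200;255m[48;2;27;27;40m🬀[38;2;23;23;35m[48;2;80;200;255m🬬[38;2;35;35;50m[48;2;15;15;25m🬛[38;2;23;23;35m[48;2;80;200;255m🬺[38;2;80;200;255m[48;2;35;35;50m🬬[38;2;80;200;255m[48;2;21;21;33m🬆[0m
[38;2;15;15;25m[48;2;35;35;50m🬎[38;2;15;15;25m[48;2;35;35;50m🬎[38;2;35;35;50m[48;2;15;15;25m🬲[38;2;15;15;25m[48;2;35;35;50m🬎[38;2;35;35;50m[48;2;80;200;255m🬐[38;2;80;200;255m[48;2;80;200;255m [38;2;80;200;255m[48;2;15;15;25m🬺[38;2;19;19;30m[48;2;80;200;255m🬬[38;2;35;35;50m[48;2;15;15;25m🬲[38;2;15;15;25m[48;2;35;35;50m🬎[0m
[38;2;15;15;25m[48;2;15;15;25m [38;2;15;15;25m[48;2;15;15;25m [38;2;35;35;50m[48;2;15;15;25m▌[38;2;15;15;25m[48;2;15;15;25m [38;2;80;200;255m[48;2;27;27;40m🬁[38;2;80;200;255m[48;2;15;15;25m🬬[38;2;80;200;255m[48;2;21;21;33m🬆[38;2;15;15;25m[48;2;15;15;25m [38;2;35;35;50m[48;2;15;15;25m▌[38;2;15;15;25m[48;2;15;15;25m [0m
</frame>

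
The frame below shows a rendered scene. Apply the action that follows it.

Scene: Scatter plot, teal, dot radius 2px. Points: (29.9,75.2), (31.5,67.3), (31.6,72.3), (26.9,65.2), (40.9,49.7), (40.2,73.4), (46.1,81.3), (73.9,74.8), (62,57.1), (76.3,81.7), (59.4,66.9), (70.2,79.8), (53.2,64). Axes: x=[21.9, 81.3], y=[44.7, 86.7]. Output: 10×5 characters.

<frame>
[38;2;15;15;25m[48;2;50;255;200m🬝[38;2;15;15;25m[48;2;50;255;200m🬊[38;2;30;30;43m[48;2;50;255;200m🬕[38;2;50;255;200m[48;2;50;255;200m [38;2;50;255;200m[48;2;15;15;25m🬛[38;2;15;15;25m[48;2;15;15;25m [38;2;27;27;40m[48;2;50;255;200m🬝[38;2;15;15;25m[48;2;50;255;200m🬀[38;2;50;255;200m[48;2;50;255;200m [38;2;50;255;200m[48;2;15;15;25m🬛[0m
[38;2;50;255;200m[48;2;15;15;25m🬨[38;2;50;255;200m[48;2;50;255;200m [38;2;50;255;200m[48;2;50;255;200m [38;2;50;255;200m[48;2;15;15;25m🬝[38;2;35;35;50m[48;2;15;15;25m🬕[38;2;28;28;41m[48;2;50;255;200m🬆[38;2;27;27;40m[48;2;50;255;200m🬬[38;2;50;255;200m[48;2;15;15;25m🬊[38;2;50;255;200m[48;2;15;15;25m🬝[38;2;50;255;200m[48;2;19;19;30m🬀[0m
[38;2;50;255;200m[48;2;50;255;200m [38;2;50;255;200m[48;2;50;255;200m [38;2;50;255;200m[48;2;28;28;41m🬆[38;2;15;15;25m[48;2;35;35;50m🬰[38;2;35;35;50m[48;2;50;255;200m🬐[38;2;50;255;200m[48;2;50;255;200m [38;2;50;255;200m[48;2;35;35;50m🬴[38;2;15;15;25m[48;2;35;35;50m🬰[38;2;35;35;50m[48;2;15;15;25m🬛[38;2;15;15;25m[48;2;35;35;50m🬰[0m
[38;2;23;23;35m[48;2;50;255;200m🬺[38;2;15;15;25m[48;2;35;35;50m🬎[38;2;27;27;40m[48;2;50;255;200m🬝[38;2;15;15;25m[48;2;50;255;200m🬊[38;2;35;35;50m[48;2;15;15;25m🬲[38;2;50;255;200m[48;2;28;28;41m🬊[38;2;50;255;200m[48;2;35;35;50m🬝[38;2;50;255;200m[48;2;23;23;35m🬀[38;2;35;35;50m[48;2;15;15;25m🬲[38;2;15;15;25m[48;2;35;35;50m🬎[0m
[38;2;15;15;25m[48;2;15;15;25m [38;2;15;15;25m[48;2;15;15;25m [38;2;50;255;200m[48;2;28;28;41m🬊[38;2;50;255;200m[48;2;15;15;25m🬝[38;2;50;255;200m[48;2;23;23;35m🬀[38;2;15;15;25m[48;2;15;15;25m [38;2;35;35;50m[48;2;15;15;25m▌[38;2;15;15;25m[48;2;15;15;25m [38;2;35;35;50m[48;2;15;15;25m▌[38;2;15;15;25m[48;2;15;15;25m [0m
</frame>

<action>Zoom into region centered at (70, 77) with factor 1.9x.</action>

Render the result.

<frame>
[38;2;15;15;25m[48;2;15;15;25m [38;2;15;15;25m[48;2;15;15;25m [38;2;35;35;50m[48;2;15;15;25m▌[38;2;15;15;25m[48;2;15;15;25m [38;2;35;35;50m[48;2;15;15;25m▌[38;2;15;15;25m[48;2;15;15;25m [38;2;27;27;40m[48;2;50;255;200m🬝[38;2;15;15;25m[48;2;15;15;25m [38;2;35;35;50m[48;2;15;15;25m▌[38;2;15;15;25m[48;2;15;15;25m [0m
[38;2;35;35;50m[48;2;15;15;25m🬂[38;2;35;35;50m[48;2;15;15;25m🬂[38;2;35;35;50m[48;2;15;15;25m🬕[38;2;23;23;35m[48;2;50;255;200m🬝[38;2;35;35;50m[48;2;50;255;200m🬀[38;2;35;35;50m[48;2;50;255;200m🬂[38;2;50;255;200m[48;2;50;255;200m [38;2;50;255;200m[48;2;25;25;37m🬛[38;2;35;35;50m[48;2;15;15;25m🬕[38;2;35;35;50m[48;2;15;15;25m🬂[0m
[38;2;15;15;25m[48;2;35;35;50m🬰[38;2;15;15;25m[48;2;35;35;50m🬰[38;2;35;35;50m[48;2;15;15;25m🬛[38;2;15;15;25m[48;2;35;35;50m🬰[38;2;50;255;200m[48;2;35;35;50m🬨[38;2;50;255;200m[48;2;50;255;200m [38;2;35;35;50m[48;2;50;255;200m🬈[38;2;15;15;25m[48;2;35;35;50m🬰[38;2;35;35;50m[48;2;15;15;25m🬛[38;2;15;15;25m[48;2;35;35;50m🬰[0m
[38;2;15;15;25m[48;2;35;35;50m🬎[38;2;19;19;30m[48;2;50;255;200m🬝[38;2;35;35;50m[48;2;15;15;25m🬲[38;2;15;15;25m[48;2;35;35;50m🬎[38;2;35;35;50m[48;2;15;15;25m🬲[38;2;50;255;200m[48;2;28;28;41m🬊[38;2;50;255;200m[48;2;27;27;40m🬀[38;2;15;15;25m[48;2;35;35;50m🬎[38;2;35;35;50m[48;2;15;15;25m🬲[38;2;15;15;25m[48;2;35;35;50m🬎[0m
[38;2;15;15;25m[48;2;50;255;200m🬴[38;2;50;255;200m[48;2;50;255;200m [38;2;50;255;200m[48;2;15;15;25m🬛[38;2;15;15;25m[48;2;15;15;25m [38;2;35;35;50m[48;2;15;15;25m▌[38;2;15;15;25m[48;2;15;15;25m [38;2;35;35;50m[48;2;15;15;25m▌[38;2;15;15;25m[48;2;15;15;25m [38;2;35;35;50m[48;2;15;15;25m▌[38;2;15;15;25m[48;2;15;15;25m [0m
</frame>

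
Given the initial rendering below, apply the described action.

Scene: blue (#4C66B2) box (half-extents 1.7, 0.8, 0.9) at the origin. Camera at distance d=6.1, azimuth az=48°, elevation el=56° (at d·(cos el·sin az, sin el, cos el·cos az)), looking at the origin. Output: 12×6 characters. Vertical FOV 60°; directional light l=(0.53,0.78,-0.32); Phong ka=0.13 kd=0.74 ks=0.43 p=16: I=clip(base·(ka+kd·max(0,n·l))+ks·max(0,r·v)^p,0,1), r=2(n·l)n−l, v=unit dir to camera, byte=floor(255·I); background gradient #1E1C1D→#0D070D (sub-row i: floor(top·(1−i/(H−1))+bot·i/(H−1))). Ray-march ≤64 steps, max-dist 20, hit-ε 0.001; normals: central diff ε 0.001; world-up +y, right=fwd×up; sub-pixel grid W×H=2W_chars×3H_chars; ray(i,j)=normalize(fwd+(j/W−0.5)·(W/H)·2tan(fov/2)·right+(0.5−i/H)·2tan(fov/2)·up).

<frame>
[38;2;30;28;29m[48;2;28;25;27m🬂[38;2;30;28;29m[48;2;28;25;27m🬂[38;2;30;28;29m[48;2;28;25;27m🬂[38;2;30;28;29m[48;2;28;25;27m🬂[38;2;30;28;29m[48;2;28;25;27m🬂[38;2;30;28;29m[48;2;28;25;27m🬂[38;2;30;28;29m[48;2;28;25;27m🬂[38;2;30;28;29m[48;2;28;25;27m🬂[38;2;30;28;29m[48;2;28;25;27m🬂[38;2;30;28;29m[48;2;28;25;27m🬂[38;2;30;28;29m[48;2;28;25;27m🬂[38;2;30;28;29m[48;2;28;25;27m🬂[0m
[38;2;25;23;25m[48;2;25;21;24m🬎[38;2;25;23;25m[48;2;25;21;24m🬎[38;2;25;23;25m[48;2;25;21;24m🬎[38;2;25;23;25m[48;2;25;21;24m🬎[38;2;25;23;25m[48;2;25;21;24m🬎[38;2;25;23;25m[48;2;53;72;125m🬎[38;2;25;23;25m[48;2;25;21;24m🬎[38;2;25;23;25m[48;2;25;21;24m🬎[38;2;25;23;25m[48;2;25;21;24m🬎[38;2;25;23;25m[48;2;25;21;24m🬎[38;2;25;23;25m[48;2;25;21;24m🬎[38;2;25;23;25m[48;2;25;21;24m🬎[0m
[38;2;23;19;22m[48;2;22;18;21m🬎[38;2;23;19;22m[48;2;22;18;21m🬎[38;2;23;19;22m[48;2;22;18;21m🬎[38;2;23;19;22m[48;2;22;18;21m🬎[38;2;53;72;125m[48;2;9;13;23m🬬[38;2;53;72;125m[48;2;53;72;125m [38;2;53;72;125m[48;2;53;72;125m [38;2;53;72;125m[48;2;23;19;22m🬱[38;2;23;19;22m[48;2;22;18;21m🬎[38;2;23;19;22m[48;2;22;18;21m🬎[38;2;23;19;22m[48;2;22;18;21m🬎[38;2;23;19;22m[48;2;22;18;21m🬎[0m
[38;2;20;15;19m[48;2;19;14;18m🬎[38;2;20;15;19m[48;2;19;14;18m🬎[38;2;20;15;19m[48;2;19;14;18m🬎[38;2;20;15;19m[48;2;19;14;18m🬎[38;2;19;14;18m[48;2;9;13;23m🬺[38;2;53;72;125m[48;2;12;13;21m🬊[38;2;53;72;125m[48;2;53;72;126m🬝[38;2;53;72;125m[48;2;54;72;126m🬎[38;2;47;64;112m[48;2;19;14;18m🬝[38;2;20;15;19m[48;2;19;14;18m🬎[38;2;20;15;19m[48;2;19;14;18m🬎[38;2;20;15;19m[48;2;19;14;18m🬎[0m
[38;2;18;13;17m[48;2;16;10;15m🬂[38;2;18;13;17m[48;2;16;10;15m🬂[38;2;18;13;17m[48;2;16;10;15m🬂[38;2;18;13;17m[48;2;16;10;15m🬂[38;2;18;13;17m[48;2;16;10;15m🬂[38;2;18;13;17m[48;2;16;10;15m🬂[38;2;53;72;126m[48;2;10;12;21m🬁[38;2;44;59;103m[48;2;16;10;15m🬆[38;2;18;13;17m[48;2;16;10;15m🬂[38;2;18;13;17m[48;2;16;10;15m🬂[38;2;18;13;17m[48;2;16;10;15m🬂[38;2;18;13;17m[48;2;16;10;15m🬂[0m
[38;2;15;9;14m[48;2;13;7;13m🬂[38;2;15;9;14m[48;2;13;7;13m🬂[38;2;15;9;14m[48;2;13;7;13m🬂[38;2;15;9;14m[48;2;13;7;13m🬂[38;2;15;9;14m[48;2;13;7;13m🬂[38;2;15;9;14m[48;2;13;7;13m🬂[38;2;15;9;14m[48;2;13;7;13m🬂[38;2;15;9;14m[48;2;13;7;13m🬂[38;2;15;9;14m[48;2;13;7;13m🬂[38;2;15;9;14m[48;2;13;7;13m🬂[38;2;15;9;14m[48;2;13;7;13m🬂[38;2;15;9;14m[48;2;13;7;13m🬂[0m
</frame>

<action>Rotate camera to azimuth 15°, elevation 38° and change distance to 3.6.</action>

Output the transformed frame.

<frame>
[38;2;30;28;29m[48;2;28;25;27m🬂[38;2;30;28;29m[48;2;28;25;27m🬂[38;2;30;28;29m[48;2;28;25;27m🬂[38;2;30;28;29m[48;2;28;25;27m🬂[38;2;30;28;29m[48;2;28;25;27m🬂[38;2;30;28;29m[48;2;28;25;27m🬂[38;2;30;28;29m[48;2;28;25;27m🬂[38;2;30;28;29m[48;2;28;25;27m🬂[38;2;30;28;29m[48;2;28;25;27m🬂[38;2;30;28;29m[48;2;28;25;27m🬂[38;2;30;28;29m[48;2;28;25;27m🬂[38;2;30;28;29m[48;2;28;25;27m🬂[0m
[38;2;25;23;25m[48;2;25;21;24m🬎[38;2;25;23;25m[48;2;25;21;24m🬎[38;2;25;23;25m[48;2;53;72;125m🬝[38;2;25;23;25m[48;2;53;72;125m🬆[38;2;26;24;26m[48;2;53;72;125m🬂[38;2;53;72;125m[48;2;25;23;25m🬱[38;2;25;23;25m[48;2;53;72;125m🬎[38;2;25;23;25m[48;2;53;72;125m🬎[38;2;25;23;25m[48;2;53;72;125m🬎[38;2;25;23;25m[48;2;53;72;125m🬎[38;2;54;72;126m[48;2;25;23;25m🬏[38;2;25;23;25m[48;2;25;21;24m🬎[0m
[38;2;23;19;22m[48;2;22;18;21m🬎[38;2;53;72;125m[48;2;14;15;23m🬍[38;2;53;72;125m[48;2;9;13;23m🬎[38;2;53;72;125m[48;2;9;13;23m🬎[38;2;53;72;125m[48;2;9;13;23m🬬[38;2;53;72;125m[48;2;53;72;125m [38;2;53;72;125m[48;2;53;72;125m [38;2;53;72;125m[48;2;53;72;126m🬎[38;2;53;72;125m[48;2;54;72;126m🬆[38;2;54;72;126m[48;2;55;73;127m🬎[38;2;24;20;23m[48;2;55;73;127m🬁[38;2;23;19;22m[48;2;22;18;21m🬎[0m
[38;2;20;15;19m[48;2;19;14;18m🬎[38;2;19;14;18m[48;2;9;13;23m🬲[38;2;9;13;23m[48;2;9;13;23m [38;2;9;13;23m[48;2;9;13;23m [38;2;9;13;23m[48;2;9;13;23m [38;2;9;13;23m[48;2;9;13;23m [38;2;9;13;23m[48;2;9;13;23m [38;2;9;13;23m[48;2;54;72;126m🬺[38;2;54;73;126m[48;2;9;13;23m🬂[38;2;56;74;128m[48;2;9;13;23m🬂[38;2;9;13;23m[48;2;60;78;132m🬱[38;2;62;80;134m[48;2;17;14;20m🬄[0m
[38;2;18;13;17m[48;2;16;10;15m🬂[38;2;18;13;17m[48;2;16;10;15m🬂[38;2;9;13;23m[48;2;16;10;15m🬂[38;2;9;13;23m[48;2;16;10;15m🬎[38;2;9;13;23m[48;2;16;10;15m🬎[38;2;9;13;23m[48;2;9;13;23m [38;2;9;13;23m[48;2;9;13;23m [38;2;9;13;23m[48;2;9;13;23m [38;2;9;13;23m[48;2;9;13;23m [38;2;9;13;23m[48;2;9;13;23m [38;2;9;13;23m[48;2;16;10;15m🬝[38;2;18;13;17m[48;2;16;10;15m🬂[0m
[38;2;15;9;14m[48;2;13;7;13m🬂[38;2;15;9;14m[48;2;13;7;13m🬂[38;2;15;9;14m[48;2;13;7;13m🬂[38;2;15;9;14m[48;2;13;7;13m🬂[38;2;15;9;14m[48;2;13;7;13m🬂[38;2;15;9;14m[48;2;13;7;13m🬂[38;2;15;9;14m[48;2;13;7;13m🬂[38;2;9;13;23m[48;2;13;7;13m🬂[38;2;9;13;23m[48;2;13;7;13m🬂[38;2;9;13;23m[48;2;13;7;13m🬎[38;2;15;9;14m[48;2;13;7;13m🬂[38;2;15;9;14m[48;2;13;7;13m🬂[0m
</frame>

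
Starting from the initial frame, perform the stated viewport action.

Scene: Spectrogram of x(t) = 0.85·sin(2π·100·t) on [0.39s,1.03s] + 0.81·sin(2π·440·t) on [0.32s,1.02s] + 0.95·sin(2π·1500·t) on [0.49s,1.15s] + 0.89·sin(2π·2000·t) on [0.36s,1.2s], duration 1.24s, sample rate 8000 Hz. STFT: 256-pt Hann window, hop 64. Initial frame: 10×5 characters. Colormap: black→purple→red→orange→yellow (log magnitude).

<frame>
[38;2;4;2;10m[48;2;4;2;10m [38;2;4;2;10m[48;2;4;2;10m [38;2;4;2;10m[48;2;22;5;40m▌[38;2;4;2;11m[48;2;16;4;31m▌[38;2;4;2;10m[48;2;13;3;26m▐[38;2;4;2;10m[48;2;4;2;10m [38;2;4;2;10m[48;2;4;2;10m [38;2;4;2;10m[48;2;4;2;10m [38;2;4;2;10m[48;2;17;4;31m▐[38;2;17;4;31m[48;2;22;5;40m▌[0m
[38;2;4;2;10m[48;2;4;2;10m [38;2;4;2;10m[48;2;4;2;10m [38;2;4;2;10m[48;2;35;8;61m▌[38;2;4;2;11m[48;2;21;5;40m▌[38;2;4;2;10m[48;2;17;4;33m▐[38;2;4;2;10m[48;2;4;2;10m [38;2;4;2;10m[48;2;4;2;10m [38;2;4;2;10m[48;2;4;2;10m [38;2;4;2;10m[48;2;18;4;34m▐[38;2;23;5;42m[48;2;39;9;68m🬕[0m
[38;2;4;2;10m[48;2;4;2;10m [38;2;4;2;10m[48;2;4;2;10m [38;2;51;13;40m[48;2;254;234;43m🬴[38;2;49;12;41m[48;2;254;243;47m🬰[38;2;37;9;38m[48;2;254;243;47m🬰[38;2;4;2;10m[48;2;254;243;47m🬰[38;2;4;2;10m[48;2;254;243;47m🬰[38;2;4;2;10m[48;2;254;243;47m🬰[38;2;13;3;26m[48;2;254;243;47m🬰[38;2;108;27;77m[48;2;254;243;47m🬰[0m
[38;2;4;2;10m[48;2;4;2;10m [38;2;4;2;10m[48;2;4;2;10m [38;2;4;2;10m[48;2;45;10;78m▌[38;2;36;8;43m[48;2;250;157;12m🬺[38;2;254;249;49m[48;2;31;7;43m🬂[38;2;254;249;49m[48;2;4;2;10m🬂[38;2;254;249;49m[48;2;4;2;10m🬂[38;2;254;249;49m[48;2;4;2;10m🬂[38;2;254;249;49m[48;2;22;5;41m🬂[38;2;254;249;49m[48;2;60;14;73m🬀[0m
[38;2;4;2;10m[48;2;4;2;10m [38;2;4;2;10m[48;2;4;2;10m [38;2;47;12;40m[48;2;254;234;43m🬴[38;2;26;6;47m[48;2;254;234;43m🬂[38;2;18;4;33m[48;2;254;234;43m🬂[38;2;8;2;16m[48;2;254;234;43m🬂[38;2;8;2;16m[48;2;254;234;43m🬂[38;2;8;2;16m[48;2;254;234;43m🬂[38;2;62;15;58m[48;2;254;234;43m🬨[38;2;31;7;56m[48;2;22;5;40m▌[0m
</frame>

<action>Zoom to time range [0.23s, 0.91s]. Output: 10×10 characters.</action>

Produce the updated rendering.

<frame>
[38;2;4;2;10m[48;2;4;2;10m [38;2;19;5;35m[48;2;20;5;37m▌[38;2;4;2;11m[48;2;4;2;10m▌[38;2;4;2;10m[48;2;15;4;28m▌[38;2;6;2;13m[48;2;4;2;10m▌[38;2;4;2;10m[48;2;4;2;10m [38;2;4;2;10m[48;2;4;2;10m [38;2;4;2;10m[48;2;4;2;10m [38;2;4;2;10m[48;2;4;2;10m [38;2;4;2;10m[48;2;4;2;10m [0m
[38;2;4;2;10m[48;2;4;2;10m [38;2;19;5;36m[48;2;22;5;41m🬕[38;2;4;2;11m[48;2;4;2;10m▌[38;2;4;2;10m[48;2;15;4;30m▌[38;2;4;2;10m[48;2;6;2;13m▐[38;2;4;2;10m[48;2;4;2;10m [38;2;4;2;10m[48;2;4;2;10m [38;2;4;2;10m[48;2;4;2;10m [38;2;4;2;10m[48;2;4;2;10m [38;2;4;2;10m[48;2;4;2;10m [0m
[38;2;4;2;10m[48;2;4;2;10m [38;2;21;5;39m[48;2;27;6;49m🬕[38;2;4;2;10m[48;2;5;2;11m▐[38;2;4;2;10m[48;2;18;4;33m▌[38;2;6;2;14m[48;2;4;2;10m▌[38;2;4;2;10m[48;2;4;2;10m [38;2;4;2;10m[48;2;4;2;10m [38;2;4;2;10m[48;2;4;2;10m [38;2;4;2;10m[48;2;4;2;10m [38;2;4;2;10m[48;2;4;2;10m [0m
[38;2;4;2;10m[48;2;4;2;10m [38;2;24;5;43m[48;2;40;9;69m🬕[38;2;4;2;10m[48;2;5;2;13m🬨[38;2;4;2;10m[48;2;21;5;39m▌[38;2;4;2;10m[48;2;7;2;15m▐[38;2;4;2;10m[48;2;4;2;10m [38;2;4;2;10m[48;2;4;2;10m [38;2;4;2;10m[48;2;4;2;10m [38;2;4;2;10m[48;2;4;2;10m [38;2;4;2;10m[48;2;4;2;10m [0m
[38;2;4;2;10m[48;2;4;2;10m [38;2;50;12;60m[48;2;253;226;40m🬝[38;2;5;2;12m[48;2;254;243;47m🬎[38;2;16;4;30m[48;2;254;243;47m🬎[38;2;6;2;14m[48;2;254;243;47m🬎[38;2;4;2;10m[48;2;254;243;47m🬎[38;2;4;2;10m[48;2;254;243;47m🬎[38;2;4;2;10m[48;2;254;243;47m🬎[38;2;4;2;10m[48;2;254;243;47m🬎[38;2;4;2;10m[48;2;254;243;47m🬎[0m
[38;2;4;2;10m[48;2;4;2;10m [38;2;52;12;63m[48;2;251;187;24m🬺[38;2;251;180;21m[48;2;5;2;12m🬂[38;2;251;181;21m[48;2;51;13;48m🬂[38;2;251;180;21m[48;2;13;3;25m🬂[38;2;251;180;21m[48;2;4;2;10m🬂[38;2;251;180;21m[48;2;4;2;10m🬂[38;2;251;180;21m[48;2;4;2;10m🬂[38;2;251;180;21m[48;2;4;2;10m🬂[38;2;251;180;21m[48;2;4;2;10m🬂[0m
[38;2;4;2;10m[48;2;4;2;10m [38;2;33;7;58m[48;2;44;10;76m🬺[38;2;4;2;10m[48;2;6;2;14m▐[38;2;27;7;29m[48;2;235;154;46m🬲[38;2;254;249;49m[48;2;15;4;29m🬂[38;2;254;249;49m[48;2;5;2;13m🬂[38;2;254;249;49m[48;2;5;2;13m🬂[38;2;254;249;49m[48;2;5;2;13m🬂[38;2;254;249;49m[48;2;5;2;13m🬂[38;2;254;249;49m[48;2;5;2;13m🬂[0m
[38;2;4;2;10m[48;2;4;2;10m [38;2;44;10;77m[48;2;26;6;47m▌[38;2;4;2;10m[48;2;9;2;19m▐[38;2;4;2;10m[48;2;43;9;75m▌[38;2;13;3;25m[48;2;4;2;10m▌[38;2;4;2;10m[48;2;4;2;10m [38;2;4;2;10m[48;2;4;2;10m [38;2;4;2;10m[48;2;4;2;10m [38;2;4;2;10m[48;2;4;2;10m [38;2;4;2;10m[48;2;4;2;10m [0m
[38;2;4;2;10m[48;2;4;2;10m [38;2;69;17;63m[48;2;254;234;43m🬎[38;2;11;3;22m[48;2;254;234;43m🬎[38;2;18;4;35m[48;2;254;234;43m🬎[38;2;8;2;17m[48;2;254;234;43m🬎[38;2;6;2;13m[48;2;254;234;43m🬎[38;2;6;2;13m[48;2;254;234;43m🬎[38;2;6;2;13m[48;2;254;234;43m🬎[38;2;6;2;13m[48;2;254;234;43m🬎[38;2;6;2;13m[48;2;254;234;43m🬎[0m
[38;2;4;2;10m[48;2;4;2;10m [38;2;213;78;61m[48;2;32;7;55m🬀[38;2;54;13;72m[48;2;243;187;44m🬊[38;2;65;16;71m[48;2;254;237;44m🬎[38;2;57;14;65m[48;2;254;237;44m🬎[38;2;56;14;65m[48;2;254;237;44m🬎[38;2;56;14;65m[48;2;254;237;44m🬎[38;2;56;14;65m[48;2;254;237;44m🬎[38;2;56;14;65m[48;2;254;237;44m🬎[38;2;56;14;65m[48;2;254;237;44m🬎[0m
</frame>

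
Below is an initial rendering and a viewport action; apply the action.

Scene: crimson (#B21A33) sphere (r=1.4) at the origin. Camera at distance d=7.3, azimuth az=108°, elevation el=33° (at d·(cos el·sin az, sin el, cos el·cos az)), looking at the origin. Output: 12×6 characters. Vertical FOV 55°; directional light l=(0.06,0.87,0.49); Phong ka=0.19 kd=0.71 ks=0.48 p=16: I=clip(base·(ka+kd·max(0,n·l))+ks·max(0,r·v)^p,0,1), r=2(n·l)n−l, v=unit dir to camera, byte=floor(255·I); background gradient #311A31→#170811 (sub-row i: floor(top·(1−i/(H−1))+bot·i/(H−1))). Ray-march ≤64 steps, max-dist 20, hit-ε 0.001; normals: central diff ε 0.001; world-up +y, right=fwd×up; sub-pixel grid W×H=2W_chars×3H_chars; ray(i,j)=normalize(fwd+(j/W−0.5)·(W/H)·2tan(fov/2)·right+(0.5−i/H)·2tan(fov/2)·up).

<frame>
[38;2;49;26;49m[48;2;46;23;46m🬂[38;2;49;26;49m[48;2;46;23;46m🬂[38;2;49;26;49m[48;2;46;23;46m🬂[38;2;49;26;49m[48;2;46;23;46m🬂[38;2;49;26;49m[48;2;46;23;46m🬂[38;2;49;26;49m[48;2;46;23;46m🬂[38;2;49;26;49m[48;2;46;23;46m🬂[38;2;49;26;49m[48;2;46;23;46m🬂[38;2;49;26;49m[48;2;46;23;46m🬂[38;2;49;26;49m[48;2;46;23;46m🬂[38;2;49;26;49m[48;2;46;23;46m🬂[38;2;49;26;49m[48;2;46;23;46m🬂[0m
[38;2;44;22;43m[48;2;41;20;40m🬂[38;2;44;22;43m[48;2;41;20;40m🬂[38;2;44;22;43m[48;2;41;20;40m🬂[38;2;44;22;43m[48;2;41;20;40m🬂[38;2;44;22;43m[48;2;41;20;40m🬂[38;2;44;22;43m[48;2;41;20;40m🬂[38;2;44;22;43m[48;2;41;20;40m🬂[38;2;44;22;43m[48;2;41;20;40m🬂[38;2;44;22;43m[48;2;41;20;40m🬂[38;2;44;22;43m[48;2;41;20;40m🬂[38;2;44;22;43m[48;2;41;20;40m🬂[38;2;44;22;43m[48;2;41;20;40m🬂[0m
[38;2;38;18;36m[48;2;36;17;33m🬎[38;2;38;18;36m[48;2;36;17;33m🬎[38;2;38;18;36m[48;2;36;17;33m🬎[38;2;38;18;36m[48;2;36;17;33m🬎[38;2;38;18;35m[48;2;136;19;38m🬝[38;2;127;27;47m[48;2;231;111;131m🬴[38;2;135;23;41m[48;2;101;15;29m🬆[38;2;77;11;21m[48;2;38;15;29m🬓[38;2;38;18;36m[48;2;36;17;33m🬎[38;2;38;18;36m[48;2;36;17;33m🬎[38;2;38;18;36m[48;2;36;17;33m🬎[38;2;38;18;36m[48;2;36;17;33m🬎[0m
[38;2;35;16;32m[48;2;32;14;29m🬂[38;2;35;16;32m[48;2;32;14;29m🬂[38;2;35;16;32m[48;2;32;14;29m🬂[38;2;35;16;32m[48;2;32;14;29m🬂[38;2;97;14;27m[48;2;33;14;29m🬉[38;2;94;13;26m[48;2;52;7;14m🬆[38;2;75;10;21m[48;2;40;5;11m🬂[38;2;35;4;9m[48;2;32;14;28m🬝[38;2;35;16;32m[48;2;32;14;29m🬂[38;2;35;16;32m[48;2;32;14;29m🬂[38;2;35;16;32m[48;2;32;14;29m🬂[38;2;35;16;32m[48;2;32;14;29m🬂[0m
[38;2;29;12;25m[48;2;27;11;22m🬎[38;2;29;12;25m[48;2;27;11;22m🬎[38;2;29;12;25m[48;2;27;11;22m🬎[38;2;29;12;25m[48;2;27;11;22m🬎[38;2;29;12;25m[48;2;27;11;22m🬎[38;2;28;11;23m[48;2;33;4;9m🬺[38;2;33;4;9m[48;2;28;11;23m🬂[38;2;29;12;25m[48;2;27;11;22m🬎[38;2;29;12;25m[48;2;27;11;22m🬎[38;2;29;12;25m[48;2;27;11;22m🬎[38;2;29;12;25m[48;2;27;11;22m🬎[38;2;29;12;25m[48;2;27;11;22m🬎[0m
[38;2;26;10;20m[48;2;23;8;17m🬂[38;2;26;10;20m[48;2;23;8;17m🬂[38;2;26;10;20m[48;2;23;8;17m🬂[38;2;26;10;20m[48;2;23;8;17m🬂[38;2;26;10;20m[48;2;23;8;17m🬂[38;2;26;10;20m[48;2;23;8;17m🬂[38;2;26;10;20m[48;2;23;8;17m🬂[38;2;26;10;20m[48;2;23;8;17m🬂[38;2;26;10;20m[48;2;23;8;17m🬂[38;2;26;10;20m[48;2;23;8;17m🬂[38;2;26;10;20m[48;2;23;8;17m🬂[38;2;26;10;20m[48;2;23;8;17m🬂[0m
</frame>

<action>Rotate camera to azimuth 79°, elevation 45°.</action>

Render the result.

<frame>
[38;2;49;26;49m[48;2;46;23;46m🬂[38;2;49;26;49m[48;2;46;23;46m🬂[38;2;49;26;49m[48;2;46;23;46m🬂[38;2;49;26;49m[48;2;46;23;46m🬂[38;2;49;26;49m[48;2;46;23;46m🬂[38;2;49;26;49m[48;2;46;23;46m🬂[38;2;49;26;49m[48;2;46;23;46m🬂[38;2;49;26;49m[48;2;46;23;46m🬂[38;2;49;26;49m[48;2;46;23;46m🬂[38;2;49;26;49m[48;2;46;23;46m🬂[38;2;49;26;49m[48;2;46;23;46m🬂[38;2;49;26;49m[48;2;46;23;46m🬂[0m
[38;2;44;22;43m[48;2;41;20;40m🬂[38;2;44;22;43m[48;2;41;20;40m🬂[38;2;44;22;43m[48;2;41;20;40m🬂[38;2;44;22;43m[48;2;41;20;40m🬂[38;2;44;22;43m[48;2;41;20;40m🬂[38;2;44;22;43m[48;2;41;20;40m🬂[38;2;44;22;43m[48;2;41;20;40m🬂[38;2;44;22;43m[48;2;41;20;40m🬂[38;2;44;22;43m[48;2;41;20;40m🬂[38;2;44;22;43m[48;2;41;20;40m🬂[38;2;44;22;43m[48;2;41;20;40m🬂[38;2;44;22;43m[48;2;41;20;40m🬂[0m
[38;2;38;18;36m[48;2;36;17;33m🬎[38;2;38;18;36m[48;2;36;17;33m🬎[38;2;38;18;36m[48;2;36;17;33m🬎[38;2;38;18;36m[48;2;36;17;33m🬎[38;2;38;18;35m[48;2;146;21;41m🬝[38;2;133;23;44m[48;2;255;143;164m🬝[38;2;125;18;35m[48;2;150;29;48m🬨[38;2;96;13;27m[48;2;41;15;30m🬓[38;2;38;18;36m[48;2;36;17;33m🬎[38;2;38;18;36m[48;2;36;17;33m🬎[38;2;38;18;36m[48;2;36;17;33m🬎[38;2;38;18;36m[48;2;36;17;33m🬎[0m
[38;2;35;16;32m[48;2;32;14;29m🬂[38;2;35;16;32m[48;2;32;14;29m🬂[38;2;35;16;32m[48;2;32;14;29m🬂[38;2;35;16;32m[48;2;32;14;29m🬂[38;2;123;17;34m[48;2;33;14;29m🬉[38;2;145;26;45m[48;2;105;15;30m🬂[38;2;112;16;32m[48;2;76;10;21m🬆[38;2;72;10;20m[48;2;34;6;14m🬄[38;2;35;16;32m[48;2;32;14;29m🬂[38;2;35;16;32m[48;2;32;14;29m🬂[38;2;35;16;32m[48;2;32;14;29m🬂[38;2;35;16;32m[48;2;32;14;29m🬂[0m
[38;2;29;12;25m[48;2;27;11;22m🬎[38;2;29;12;25m[48;2;27;11;22m🬎[38;2;29;12;25m[48;2;27;11;22m🬎[38;2;29;12;25m[48;2;27;11;22m🬎[38;2;29;12;25m[48;2;27;11;22m🬎[38;2;28;11;23m[48;2;44;6;12m🬺[38;2;35;4;9m[48;2;28;11;23m🬂[38;2;29;12;25m[48;2;27;11;22m🬎[38;2;29;12;25m[48;2;27;11;22m🬎[38;2;29;12;25m[48;2;27;11;22m🬎[38;2;29;12;25m[48;2;27;11;22m🬎[38;2;29;12;25m[48;2;27;11;22m🬎[0m
[38;2;26;10;20m[48;2;23;8;17m🬂[38;2;26;10;20m[48;2;23;8;17m🬂[38;2;26;10;20m[48;2;23;8;17m🬂[38;2;26;10;20m[48;2;23;8;17m🬂[38;2;26;10;20m[48;2;23;8;17m🬂[38;2;26;10;20m[48;2;23;8;17m🬂[38;2;26;10;20m[48;2;23;8;17m🬂[38;2;26;10;20m[48;2;23;8;17m🬂[38;2;26;10;20m[48;2;23;8;17m🬂[38;2;26;10;20m[48;2;23;8;17m🬂[38;2;26;10;20m[48;2;23;8;17m🬂[38;2;26;10;20m[48;2;23;8;17m🬂[0m
</frame>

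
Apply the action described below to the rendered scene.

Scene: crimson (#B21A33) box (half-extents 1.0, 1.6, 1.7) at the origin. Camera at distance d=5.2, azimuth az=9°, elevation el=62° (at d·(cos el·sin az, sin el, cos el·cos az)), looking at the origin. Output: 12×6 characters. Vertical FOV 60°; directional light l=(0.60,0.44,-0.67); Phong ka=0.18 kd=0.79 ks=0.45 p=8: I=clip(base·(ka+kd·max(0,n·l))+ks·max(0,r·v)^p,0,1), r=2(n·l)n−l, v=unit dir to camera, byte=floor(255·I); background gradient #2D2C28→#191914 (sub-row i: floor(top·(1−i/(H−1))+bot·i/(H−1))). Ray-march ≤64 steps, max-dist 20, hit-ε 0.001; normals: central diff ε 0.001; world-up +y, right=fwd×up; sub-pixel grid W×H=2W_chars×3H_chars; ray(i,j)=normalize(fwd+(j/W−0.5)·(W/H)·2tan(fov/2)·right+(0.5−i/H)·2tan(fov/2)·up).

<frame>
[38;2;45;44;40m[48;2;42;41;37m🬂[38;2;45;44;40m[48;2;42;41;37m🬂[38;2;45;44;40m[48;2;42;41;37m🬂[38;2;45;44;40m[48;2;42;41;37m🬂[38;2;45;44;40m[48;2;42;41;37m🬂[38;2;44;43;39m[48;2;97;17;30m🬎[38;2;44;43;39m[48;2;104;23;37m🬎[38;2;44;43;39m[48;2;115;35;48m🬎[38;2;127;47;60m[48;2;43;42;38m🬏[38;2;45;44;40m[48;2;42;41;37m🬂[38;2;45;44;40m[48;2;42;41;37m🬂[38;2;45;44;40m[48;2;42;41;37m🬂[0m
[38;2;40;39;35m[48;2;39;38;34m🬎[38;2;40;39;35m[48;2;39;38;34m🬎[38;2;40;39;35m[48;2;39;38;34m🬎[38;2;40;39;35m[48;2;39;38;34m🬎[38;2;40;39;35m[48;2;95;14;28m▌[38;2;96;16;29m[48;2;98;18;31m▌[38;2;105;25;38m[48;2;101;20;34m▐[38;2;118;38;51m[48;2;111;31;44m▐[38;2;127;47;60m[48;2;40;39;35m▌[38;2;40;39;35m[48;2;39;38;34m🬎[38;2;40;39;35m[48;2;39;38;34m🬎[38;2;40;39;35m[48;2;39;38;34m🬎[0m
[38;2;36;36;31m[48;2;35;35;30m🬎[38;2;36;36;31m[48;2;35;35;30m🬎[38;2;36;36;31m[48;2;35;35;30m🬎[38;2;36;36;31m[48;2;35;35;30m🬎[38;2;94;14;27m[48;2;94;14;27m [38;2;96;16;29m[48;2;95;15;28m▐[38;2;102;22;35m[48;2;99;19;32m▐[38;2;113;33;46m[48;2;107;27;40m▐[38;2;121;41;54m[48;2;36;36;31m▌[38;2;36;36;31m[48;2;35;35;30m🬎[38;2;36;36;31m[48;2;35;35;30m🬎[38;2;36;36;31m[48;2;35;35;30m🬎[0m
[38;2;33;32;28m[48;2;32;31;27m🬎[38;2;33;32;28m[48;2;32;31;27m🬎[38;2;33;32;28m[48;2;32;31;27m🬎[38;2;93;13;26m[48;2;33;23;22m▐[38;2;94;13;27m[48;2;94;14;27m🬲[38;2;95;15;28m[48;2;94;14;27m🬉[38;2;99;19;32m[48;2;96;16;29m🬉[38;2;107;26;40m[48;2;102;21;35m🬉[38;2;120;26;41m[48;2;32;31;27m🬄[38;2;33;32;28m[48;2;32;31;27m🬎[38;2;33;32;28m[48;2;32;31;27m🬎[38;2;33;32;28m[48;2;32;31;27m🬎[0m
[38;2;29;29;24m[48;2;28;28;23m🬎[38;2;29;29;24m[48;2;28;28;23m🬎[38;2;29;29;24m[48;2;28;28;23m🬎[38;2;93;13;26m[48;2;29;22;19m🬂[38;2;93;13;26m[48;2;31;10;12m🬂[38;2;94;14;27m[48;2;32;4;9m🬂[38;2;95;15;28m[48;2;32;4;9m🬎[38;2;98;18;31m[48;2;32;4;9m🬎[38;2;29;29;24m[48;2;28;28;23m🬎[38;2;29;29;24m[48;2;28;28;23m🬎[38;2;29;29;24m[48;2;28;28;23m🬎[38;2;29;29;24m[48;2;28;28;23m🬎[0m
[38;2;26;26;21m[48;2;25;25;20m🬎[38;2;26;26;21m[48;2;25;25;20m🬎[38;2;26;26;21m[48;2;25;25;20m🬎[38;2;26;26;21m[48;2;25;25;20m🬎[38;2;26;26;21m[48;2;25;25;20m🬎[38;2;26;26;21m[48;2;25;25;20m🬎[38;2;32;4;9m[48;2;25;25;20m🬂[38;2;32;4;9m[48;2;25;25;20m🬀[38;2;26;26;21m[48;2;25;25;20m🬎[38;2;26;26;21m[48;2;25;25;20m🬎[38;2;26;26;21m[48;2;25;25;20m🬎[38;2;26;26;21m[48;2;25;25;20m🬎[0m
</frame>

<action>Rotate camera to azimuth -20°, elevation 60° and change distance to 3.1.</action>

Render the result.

<frame>
[38;2;45;44;40m[48;2;42;41;37m🬂[38;2;99;18;32m[48;2;43;42;38m▐[38;2;104;24;37m[48;2;101;21;34m▐[38;2;115;34;48m[48;2;109;29;42m▐[38;2;131;50;64m[48;2;122;42;55m▐[38;2;151;71;84m[48;2;140;60;73m▐[38;2;174;93;107m[48;2;162;82;95m▐[38;2;192;112;125m[48;2;184;104;117m▐[38;2;204;124;137m[48;2;198;118;131m🬊[38;2;207;126;140m[48;2;201;120;134m🬎[38;2;198;118;131m[48;2;44;43;39m🬱[38;2;45;44;40m[48;2;42;41;37m🬂[0m
[38;2;40;39;35m[48;2;39;38;34m🬎[38;2;96;16;29m[48;2;40;39;35m▐[38;2;101;21;34m[48;2;98;18;31m🬉[38;2;110;29;43m[48;2;104;24;37m🬉[38;2;123;43;56m[48;2;114;34;47m🬉[38;2;142;61;75m[48;2;130;50;63m🬉[38;2;160;80;93m[48;2;147;67;80m🬊[38;2;178;97;111m[48;2;164;84;97m🬊[38;2;189;109;122m[48;2;175;95;108m🬊[38;2;190;109;123m[48;2;174;94;107m🬎[38;2;186;106;119m[48;2;172;92;105m🬆[38;2;175;95;108m[48;2;162;82;95m🬆[0m
[38;2;36;36;31m[48;2;35;35;30m🬎[38;2;94;14;27m[48;2;36;36;31m▐[38;2;97;17;30m[48;2;95;15;28m🬉[38;2;102;22;35m[48;2;98;18;31m🬉[38;2;110;30;43m[48;2;104;23;37m🬊[38;2;122;41;55m[48;2;112;32;45m🬊[38;2;136;56;69m[48;2;123;43;56m🬊[38;2;149;69;82m[48;2;134;53;67m🬊[38;2;158;78;91m[48;2;141;61;74m🬊[38;2;159;79;92m[48;2;143;63;76m🬆[38;2;156;75;89m[48;2;141;61;74m🬆[38;2;148;68;81m[48;2;135;55;68m🬆[0m
[38;2;33;32;28m[48;2;32;31;27m🬎[38;2;94;14;27m[48;2;32;31;27m🬁[38;2;94;14;27m[48;2;95;14;28m🬲[38;2;96;16;29m[48;2;95;14;28m🬊[38;2;100;20;33m[48;2;96;16;29m🬊[38;2;105;25;38m[48;2;100;19;33m🬊[38;2;112;32;45m[48;2;104;24;37m🬊[38;2;120;39;53m[48;2;109;29;42m🬊[38;2;128;47;61m[48;2;114;34;47m🬂[38;2;130;49;62m[48;2;116;36;49m🬂[38;2;128;48;61m[48;2;116;36;49m🬂[38;2;122;42;55m[48;2;113;32;46m🬆[0m
[38;2;29;29;24m[48;2;28;28;23m🬎[38;2;29;29;24m[48;2;28;28;23m🬎[38;2;94;13;27m[48;2;93;13;26m🬬[38;2;94;14;27m[48;2;94;13;27m🬬[38;2;95;15;28m[48;2;94;14;27m🬊[38;2;97;17;30m[48;2;95;15;28m🬂[38;2;100;20;33m[48;2;96;16;29m🬂[38;2;103;22;36m[48;2;98;18;31m🬂[38;2;105;25;38m[48;2;100;19;33m🬂[38;2;107;26;40m[48;2;100;20;33m🬂[38;2;107;27;40m[48;2;101;20;34m🬂[38;2;106;26;39m[48;2;100;20;33m🬂[0m
[38;2;26;26;21m[48;2;25;25;20m🬎[38;2;26;26;21m[48;2;25;25;20m🬎[38;2;93;13;26m[48;2;93;13;26m [38;2;94;13;27m[48;2;93;13;26m🬂[38;2;94;13;27m[48;2;93;13;26m🬬[38;2;94;14;27m[48;2;94;13;27m🬎[38;2;95;14;28m[48;2;94;14;27m🬂[38;2;95;15;28m[48;2;94;14;27m🬊[38;2;96;16;29m[48;2;94;14;27m🬂[38;2;97;17;30m[48;2;95;14;28m🬂[38;2;96;16;29m[48;2;95;15;28m🬎[38;2;96;16;29m[48;2;95;15;28m🬎[0m
</frame>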